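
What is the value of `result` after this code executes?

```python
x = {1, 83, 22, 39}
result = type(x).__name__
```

x is set; result = 'set'

'set'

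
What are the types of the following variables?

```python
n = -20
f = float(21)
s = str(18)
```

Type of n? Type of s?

n is assigned a bare integer (no decimal point), so it is an int; s is assigned the result of calling str(), which returns a str

int, str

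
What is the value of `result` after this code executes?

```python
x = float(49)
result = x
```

x = 49.0; result = 49.0

49.0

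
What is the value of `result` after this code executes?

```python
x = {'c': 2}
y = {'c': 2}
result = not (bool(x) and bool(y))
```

x = {'c': 2}; y = {'c': 2}; result = False

False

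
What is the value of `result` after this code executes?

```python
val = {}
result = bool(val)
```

val = {}; result = False

False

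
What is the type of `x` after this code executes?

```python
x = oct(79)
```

oct() returns str representation

str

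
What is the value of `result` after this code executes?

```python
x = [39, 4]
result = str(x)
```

x = [39, 4]; result = '[39, 4]'

'[39, 4]'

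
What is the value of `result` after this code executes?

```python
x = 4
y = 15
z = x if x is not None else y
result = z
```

x = 4; y = 15; z = 4; result = 4

4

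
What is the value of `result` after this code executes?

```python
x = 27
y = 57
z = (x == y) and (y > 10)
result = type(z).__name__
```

x is int; y is int; z is bool; result = 'bool'

'bool'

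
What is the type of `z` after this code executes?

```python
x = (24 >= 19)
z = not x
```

'not' returns bool

bool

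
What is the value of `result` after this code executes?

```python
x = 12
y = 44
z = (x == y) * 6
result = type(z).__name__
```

x is int; y is int; z is int; result = 'int'

'int'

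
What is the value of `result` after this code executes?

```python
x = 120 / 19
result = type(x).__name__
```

x is float; result = 'float'

'float'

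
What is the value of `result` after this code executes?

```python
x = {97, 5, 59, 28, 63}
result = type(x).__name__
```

x is set; result = 'set'

'set'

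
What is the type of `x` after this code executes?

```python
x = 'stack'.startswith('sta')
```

str.startswith() returns bool

bool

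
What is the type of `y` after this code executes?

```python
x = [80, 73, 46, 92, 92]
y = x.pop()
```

list.pop() returns the popped element

int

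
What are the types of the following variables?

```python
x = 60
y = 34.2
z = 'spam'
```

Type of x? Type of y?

x is assigned a bare integer (no decimal point), so it is an int; y is assigned a number with a decimal point, so it is a float

int, float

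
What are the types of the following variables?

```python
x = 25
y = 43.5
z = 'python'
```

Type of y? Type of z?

y is assigned a number with a decimal point, so it is a float; z is assigned a quoted string literal, so it is a str

float, str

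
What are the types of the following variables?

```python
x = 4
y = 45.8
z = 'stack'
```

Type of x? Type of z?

x is assigned a bare integer (no decimal point), so it is an int; z is assigned a quoted string literal, so it is a str

int, str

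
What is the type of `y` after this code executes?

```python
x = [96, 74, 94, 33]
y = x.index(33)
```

list.index() returns int

int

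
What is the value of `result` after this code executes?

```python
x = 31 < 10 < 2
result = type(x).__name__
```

x is bool; result = 'bool'

'bool'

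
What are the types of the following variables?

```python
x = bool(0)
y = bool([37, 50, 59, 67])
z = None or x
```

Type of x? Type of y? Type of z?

bool() returns bool; bool() returns bool; None or bool returns the bool

bool, bool, bool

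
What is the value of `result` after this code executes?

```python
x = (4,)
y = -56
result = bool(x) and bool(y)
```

x = (4,); y = -56; result = True

True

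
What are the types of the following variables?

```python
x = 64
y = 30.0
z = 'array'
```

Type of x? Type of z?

x is assigned a bare integer (no decimal point), so it is an int; z is assigned a quoted string literal, so it is a str

int, str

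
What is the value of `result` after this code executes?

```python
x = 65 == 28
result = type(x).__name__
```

x is bool; result = 'bool'

'bool'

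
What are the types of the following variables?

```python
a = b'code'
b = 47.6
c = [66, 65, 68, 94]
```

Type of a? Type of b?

a is assigned a bytes literal (b'...' prefix); b is assigned a number with a decimal point, so it is a float

bytes, float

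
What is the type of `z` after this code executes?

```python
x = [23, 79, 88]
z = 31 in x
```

'in' operator returns bool

bool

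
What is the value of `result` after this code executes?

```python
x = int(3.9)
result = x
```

x = 3; result = 3

3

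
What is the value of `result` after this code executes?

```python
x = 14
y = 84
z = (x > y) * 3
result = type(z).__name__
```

x is int; y is int; z is int; result = 'int'

'int'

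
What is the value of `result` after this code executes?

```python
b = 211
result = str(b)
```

b = 211; result = '211'

'211'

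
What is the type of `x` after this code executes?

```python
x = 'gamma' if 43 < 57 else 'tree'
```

Both branches of conditional are str

str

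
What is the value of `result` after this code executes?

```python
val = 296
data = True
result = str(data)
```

val = 296; data = True; result = 'True'

'True'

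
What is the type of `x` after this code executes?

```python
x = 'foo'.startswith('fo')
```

str.startswith() returns bool

bool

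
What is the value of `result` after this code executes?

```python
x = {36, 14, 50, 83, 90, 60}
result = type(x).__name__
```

x is set; result = 'set'

'set'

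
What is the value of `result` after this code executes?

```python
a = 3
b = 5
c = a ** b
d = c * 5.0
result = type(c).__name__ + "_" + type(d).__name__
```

a is int; b is int; c is int; d is float; result = 'int_float'

'int_float'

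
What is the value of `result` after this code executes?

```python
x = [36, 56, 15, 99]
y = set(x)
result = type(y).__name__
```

x is list; y is set; result = 'set'

'set'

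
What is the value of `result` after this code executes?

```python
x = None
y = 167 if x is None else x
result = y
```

x = None; y = 167; result = 167

167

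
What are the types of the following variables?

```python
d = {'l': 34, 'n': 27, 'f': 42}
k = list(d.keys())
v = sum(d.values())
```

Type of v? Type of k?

sum of ints is int; list() converts to list

int, list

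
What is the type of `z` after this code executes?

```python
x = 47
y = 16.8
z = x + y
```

int + float = float

float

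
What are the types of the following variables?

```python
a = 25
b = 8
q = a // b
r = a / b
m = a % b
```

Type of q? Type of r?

// returns int; / returns float

int, float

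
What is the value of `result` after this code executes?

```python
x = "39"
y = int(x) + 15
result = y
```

x = '39'; y = 54; result = 54

54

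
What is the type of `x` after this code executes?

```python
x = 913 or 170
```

'or' returns first truthy value (int)

int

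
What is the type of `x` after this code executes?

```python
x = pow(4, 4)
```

pow(int, int) returns int

int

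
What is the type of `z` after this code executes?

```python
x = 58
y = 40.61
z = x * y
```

int * float = float

float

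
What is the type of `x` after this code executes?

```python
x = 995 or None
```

'or' returns first truthy value

int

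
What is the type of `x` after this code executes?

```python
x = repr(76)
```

repr() returns str

str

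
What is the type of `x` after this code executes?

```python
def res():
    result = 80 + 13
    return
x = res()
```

Bare return returns None

NoneType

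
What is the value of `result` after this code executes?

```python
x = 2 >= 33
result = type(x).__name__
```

x is bool; result = 'bool'

'bool'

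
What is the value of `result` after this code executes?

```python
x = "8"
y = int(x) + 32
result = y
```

x = '8'; y = 40; result = 40

40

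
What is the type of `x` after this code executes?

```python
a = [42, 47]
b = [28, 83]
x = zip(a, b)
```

zip() returns a zip object

zip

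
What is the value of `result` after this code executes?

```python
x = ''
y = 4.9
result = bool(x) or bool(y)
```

x = ''; y = 4.9; result = True

True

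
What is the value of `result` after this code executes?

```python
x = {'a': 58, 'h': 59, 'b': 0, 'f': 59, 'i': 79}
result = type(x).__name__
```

x is dict; result = 'dict'

'dict'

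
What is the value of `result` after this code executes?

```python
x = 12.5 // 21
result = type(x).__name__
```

x is float; result = 'float'

'float'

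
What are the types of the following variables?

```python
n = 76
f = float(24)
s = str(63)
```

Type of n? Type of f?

n is assigned a bare integer (no decimal point), so it is an int; f is assigned the result of calling float(), which returns a float

int, float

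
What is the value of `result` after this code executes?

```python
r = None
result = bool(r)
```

r = None; result = False

False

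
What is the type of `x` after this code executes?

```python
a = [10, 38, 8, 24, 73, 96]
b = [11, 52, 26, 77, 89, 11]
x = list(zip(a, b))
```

list(zip()) returns a list of tuples

list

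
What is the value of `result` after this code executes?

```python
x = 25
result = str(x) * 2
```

x = 25; result = '2525'

'2525'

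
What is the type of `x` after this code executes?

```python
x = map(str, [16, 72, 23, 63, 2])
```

map() returns a map object

map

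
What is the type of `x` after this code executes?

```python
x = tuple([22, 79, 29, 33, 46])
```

tuple() constructor returns tuple

tuple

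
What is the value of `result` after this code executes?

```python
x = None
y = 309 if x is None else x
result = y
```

x = None; y = 309; result = 309

309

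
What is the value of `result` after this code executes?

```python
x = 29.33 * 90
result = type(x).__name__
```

x is float; result = 'float'

'float'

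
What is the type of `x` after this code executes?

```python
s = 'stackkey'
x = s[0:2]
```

Slicing a str returns str

str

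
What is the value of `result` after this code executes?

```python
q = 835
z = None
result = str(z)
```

q = 835; z = None; result = 'None'

'None'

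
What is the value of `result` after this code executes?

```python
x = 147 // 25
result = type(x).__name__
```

x is int; result = 'int'

'int'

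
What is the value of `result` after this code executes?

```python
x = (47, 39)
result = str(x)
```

x = (47, 39); result = '(47, 39)'

'(47, 39)'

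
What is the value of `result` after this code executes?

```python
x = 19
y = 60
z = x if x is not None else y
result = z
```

x = 19; y = 60; z = 19; result = 19

19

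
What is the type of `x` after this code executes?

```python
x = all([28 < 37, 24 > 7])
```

all() returns bool

bool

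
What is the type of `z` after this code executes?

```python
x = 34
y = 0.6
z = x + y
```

int + float = float

float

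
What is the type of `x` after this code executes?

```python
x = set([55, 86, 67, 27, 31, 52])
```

set() constructor returns set

set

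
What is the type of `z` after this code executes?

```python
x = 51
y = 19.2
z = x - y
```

int - float = float

float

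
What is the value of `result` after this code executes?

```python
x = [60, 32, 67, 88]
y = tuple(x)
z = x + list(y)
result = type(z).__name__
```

x is list; y is tuple; z is list; result = 'list'

'list'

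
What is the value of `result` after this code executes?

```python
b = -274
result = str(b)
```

b = -274; result = '-274'

'-274'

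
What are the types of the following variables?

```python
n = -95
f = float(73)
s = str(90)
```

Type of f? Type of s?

f is assigned the result of calling float(), which returns a float; s is assigned the result of calling str(), which returns a str

float, str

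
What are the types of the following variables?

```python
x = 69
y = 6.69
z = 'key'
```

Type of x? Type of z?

x is assigned a bare integer (no decimal point), so it is an int; z is assigned a quoted string literal, so it is a str

int, str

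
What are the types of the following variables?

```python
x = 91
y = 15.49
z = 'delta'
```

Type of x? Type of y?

x is assigned a bare integer (no decimal point), so it is an int; y is assigned a number with a decimal point, so it is a float

int, float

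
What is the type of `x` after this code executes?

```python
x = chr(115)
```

chr() returns str (single char)

str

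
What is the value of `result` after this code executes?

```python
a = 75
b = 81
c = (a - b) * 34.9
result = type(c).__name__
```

a is int; b is int; c is float; result = 'float'

'float'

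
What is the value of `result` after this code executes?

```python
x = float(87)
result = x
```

x = 87.0; result = 87.0

87.0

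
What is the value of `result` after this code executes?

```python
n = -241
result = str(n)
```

n = -241; result = '-241'

'-241'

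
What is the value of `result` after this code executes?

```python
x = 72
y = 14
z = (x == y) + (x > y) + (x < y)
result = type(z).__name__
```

x is int; y is int; z is int; result = 'int'

'int'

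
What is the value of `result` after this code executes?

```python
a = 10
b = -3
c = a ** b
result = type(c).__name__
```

a is int; b is int; c is float; result = 'float'

'float'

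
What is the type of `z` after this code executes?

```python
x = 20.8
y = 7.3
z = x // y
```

float // float = float

float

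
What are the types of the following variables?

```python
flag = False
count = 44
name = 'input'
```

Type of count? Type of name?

count is assigned a bare integer (no decimal point), so it is an int; name is assigned a quoted string literal, so it is a str

int, str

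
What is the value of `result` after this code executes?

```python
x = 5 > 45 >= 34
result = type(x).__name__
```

x is bool; result = 'bool'

'bool'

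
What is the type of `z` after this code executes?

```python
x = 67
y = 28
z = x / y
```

int / int = float

float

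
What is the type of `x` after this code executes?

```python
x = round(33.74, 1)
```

round() with decimal places returns float

float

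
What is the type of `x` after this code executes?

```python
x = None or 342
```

'or' with None returns the other truthy value

int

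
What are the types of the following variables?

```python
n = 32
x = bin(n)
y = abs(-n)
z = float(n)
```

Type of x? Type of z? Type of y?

bin() returns str; float() returns float; abs() of int returns int

str, float, int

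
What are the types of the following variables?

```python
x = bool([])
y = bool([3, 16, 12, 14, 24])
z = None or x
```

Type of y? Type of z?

bool() returns bool; None or bool returns the bool

bool, bool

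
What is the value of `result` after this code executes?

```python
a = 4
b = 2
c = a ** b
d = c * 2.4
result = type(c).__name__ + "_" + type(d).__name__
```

a is int; b is int; c is int; d is float; result = 'int_float'

'int_float'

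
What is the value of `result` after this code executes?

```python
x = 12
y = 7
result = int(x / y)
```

x = 12; y = 7; result = 1

1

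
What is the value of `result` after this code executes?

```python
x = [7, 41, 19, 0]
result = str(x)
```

x = [7, 41, 19, 0]; result = '[7, 41, 19, 0]'

'[7, 41, 19, 0]'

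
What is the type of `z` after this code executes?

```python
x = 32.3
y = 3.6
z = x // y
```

float // float = float

float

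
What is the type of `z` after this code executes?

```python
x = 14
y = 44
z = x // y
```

int // int = int

int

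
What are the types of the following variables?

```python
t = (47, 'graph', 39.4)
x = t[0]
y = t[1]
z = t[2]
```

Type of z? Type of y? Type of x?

tuple[2] is float; tuple[1] is str; tuple[0] is int

float, str, int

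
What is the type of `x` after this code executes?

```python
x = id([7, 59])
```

id() returns int

int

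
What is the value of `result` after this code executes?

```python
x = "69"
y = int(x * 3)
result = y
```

x = '69'; y = 696969; result = 696969

696969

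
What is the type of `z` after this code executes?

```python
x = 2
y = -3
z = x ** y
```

int ** negative = float

float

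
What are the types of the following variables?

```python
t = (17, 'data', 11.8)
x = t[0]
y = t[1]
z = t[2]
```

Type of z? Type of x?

tuple[2] is float; tuple[0] is int

float, int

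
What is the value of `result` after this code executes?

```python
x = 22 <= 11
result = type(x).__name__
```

x is bool; result = 'bool'

'bool'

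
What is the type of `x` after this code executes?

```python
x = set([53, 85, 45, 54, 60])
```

set() constructor returns set

set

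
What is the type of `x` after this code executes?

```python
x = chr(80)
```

chr() returns str (single char)

str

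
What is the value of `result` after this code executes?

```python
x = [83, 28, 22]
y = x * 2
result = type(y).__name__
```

x is list; y is list; result = 'list'

'list'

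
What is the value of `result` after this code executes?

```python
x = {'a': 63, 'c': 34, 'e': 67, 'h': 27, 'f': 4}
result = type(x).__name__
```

x is dict; result = 'dict'

'dict'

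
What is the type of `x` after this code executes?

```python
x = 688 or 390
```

'or' returns first truthy value (int)

int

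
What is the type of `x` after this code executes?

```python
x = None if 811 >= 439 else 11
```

811 >= 439 is True, so the if branch is taken

NoneType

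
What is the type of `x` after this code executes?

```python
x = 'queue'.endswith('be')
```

str.endswith() returns bool

bool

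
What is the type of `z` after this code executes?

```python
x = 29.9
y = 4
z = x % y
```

float % int = float

float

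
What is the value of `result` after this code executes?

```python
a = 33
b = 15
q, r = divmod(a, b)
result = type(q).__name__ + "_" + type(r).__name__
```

a is int; b is int; q is int; r is int; result = 'int_int'

'int_int'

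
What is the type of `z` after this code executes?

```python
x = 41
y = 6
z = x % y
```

int % int = int

int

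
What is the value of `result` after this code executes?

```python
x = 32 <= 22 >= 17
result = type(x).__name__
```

x is bool; result = 'bool'

'bool'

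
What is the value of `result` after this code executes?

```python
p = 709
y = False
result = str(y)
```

p = 709; y = False; result = 'False'

'False'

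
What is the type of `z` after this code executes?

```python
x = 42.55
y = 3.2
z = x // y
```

float // float = float

float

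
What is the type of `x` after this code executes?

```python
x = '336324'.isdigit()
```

str.isdigit() returns bool

bool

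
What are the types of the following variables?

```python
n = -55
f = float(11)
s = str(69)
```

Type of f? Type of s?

f is assigned the result of calling float(), which returns a float; s is assigned the result of calling str(), which returns a str

float, str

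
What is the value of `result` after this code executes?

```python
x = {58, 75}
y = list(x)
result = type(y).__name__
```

x is set; y is list; result = 'list'

'list'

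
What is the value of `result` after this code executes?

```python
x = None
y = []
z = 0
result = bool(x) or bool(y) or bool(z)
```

x = None; y = []; z = 0; result = False

False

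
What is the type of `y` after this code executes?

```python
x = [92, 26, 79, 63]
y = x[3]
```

Indexing list[int] returns int

int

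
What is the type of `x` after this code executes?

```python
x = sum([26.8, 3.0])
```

sum() of floats returns float

float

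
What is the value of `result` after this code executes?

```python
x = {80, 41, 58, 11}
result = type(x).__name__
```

x is set; result = 'set'

'set'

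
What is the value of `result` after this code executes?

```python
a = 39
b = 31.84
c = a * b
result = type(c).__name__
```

a is int; b is float; c is float; result = 'float'

'float'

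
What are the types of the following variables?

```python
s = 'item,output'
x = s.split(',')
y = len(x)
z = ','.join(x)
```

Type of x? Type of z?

str.split() returns list; str.join() returns str

list, str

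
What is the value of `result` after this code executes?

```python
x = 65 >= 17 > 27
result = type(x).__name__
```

x is bool; result = 'bool'

'bool'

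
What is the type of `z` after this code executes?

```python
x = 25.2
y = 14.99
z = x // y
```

float // float = float

float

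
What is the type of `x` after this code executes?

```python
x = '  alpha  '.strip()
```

str.strip() returns str

str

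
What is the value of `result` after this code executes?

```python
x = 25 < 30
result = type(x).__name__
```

x is bool; result = 'bool'

'bool'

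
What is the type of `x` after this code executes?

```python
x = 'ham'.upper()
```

str.upper() returns str

str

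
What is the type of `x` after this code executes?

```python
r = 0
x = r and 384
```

'and' returns first falsy value (0 is int)

int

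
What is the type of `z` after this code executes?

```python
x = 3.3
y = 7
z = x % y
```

float % int = float

float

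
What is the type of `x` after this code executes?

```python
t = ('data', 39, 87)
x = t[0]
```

Index 0 of tuple is a str literal

str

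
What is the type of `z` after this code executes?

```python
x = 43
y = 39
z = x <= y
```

Comparison returns bool

bool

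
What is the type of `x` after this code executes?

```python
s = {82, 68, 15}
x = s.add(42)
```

set.add() returns None (mutates in place)

NoneType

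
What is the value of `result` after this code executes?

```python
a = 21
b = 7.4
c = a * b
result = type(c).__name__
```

a is int; b is float; c is float; result = 'float'

'float'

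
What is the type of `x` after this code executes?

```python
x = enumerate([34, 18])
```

enumerate() returns an enumerate object

enumerate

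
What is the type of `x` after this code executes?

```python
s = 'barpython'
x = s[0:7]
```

Slicing a str returns str

str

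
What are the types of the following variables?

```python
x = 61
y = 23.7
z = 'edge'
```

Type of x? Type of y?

x is assigned a bare integer (no decimal point), so it is an int; y is assigned a number with a decimal point, so it is a float

int, float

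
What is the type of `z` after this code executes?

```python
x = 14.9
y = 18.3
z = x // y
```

float // float = float

float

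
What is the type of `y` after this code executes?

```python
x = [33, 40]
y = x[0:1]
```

Slicing a list returns a list

list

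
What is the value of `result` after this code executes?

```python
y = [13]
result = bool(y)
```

y = [13]; result = True

True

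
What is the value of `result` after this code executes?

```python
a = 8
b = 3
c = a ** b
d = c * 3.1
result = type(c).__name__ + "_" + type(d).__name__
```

a is int; b is int; c is int; d is float; result = 'int_float'

'int_float'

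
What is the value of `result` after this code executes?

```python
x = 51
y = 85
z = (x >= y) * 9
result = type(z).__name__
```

x is int; y is int; z is int; result = 'int'

'int'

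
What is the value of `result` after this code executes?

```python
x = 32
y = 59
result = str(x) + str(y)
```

x = 32; y = 59; result = '3259'

'3259'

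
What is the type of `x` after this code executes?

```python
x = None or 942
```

'or' with None returns the other truthy value

int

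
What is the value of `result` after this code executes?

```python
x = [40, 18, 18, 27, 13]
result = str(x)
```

x = [40, 18, 18, 27, 13]; result = '[40, 18, 18, 27, 13]'

'[40, 18, 18, 27, 13]'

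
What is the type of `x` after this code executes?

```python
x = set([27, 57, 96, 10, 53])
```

set() constructor returns set

set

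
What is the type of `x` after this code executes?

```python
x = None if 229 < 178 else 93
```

229 < 178 is False, so the else branch is taken

int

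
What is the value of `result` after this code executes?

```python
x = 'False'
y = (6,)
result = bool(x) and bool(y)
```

x = 'False'; y = (6,); result = True

True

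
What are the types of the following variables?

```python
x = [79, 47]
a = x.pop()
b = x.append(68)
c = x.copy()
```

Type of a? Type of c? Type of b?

pop() returns element; copy() returns list; append() returns None

int, list, NoneType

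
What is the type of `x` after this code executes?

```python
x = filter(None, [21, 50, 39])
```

filter() returns a filter object

filter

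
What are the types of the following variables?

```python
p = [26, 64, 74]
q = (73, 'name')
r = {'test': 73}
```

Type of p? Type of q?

p is assigned a list literal (square brackets); q is assigned a tuple (parenthesized, comma-separated values)

list, tuple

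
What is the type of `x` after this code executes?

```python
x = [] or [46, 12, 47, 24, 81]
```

'or' returns first truthy value (list)

list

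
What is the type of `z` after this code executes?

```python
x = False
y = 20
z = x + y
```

bool + int = int (bool is subclass of int)

int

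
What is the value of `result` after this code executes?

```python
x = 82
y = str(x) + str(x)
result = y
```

x = 82; y = '8282'; result = '8282'

'8282'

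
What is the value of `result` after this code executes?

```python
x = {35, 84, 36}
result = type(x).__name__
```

x is set; result = 'set'

'set'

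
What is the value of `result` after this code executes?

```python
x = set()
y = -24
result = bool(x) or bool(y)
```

x = set(); y = -24; result = True

True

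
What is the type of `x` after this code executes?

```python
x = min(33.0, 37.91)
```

min() of floats returns float

float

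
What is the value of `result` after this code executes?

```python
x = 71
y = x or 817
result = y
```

x = 71; y = 71; result = 71

71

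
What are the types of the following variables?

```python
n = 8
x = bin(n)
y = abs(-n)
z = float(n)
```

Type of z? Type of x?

float() returns float; bin() returns str

float, str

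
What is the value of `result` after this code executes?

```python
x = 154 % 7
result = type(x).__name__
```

x is int; result = 'int'

'int'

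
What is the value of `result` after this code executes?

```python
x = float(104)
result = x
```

x = 104.0; result = 104.0

104.0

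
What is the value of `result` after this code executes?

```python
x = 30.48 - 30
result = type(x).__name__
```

x is float; result = 'float'

'float'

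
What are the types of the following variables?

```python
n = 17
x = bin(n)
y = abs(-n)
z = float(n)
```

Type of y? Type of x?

abs() of int returns int; bin() returns str

int, str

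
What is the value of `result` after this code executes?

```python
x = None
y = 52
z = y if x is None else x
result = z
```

x = None; y = 52; z = 52; result = 52

52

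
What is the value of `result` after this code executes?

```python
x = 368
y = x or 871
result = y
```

x = 368; y = 368; result = 368

368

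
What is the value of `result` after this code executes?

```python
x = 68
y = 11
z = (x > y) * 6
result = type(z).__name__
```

x is int; y is int; z is int; result = 'int'

'int'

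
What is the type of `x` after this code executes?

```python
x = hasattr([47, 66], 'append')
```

hasattr() returns bool

bool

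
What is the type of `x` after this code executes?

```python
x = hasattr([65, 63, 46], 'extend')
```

hasattr() returns bool

bool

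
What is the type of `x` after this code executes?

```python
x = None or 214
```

'or' with None returns the other truthy value

int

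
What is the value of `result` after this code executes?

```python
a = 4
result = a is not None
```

a = 4; result = True

True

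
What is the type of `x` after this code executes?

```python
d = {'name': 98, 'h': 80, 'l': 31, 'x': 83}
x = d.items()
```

dict.items() returns dict_items view

dict_items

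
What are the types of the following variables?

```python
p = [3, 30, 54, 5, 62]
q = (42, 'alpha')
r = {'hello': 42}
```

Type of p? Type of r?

p is assigned a list literal (square brackets); r is assigned a dict literal ({key: value})

list, dict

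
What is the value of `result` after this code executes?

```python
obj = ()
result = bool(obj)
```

obj = (); result = False

False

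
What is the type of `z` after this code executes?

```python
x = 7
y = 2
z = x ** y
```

positive int ** positive int = int

int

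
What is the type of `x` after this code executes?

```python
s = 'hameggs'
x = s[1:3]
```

Slicing a str returns str

str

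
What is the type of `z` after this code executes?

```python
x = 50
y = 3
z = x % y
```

int % int = int

int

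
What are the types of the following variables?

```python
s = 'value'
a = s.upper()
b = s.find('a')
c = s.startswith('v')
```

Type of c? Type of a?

startswith() returns bool; upper() returns str

bool, str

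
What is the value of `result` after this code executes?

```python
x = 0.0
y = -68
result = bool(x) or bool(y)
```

x = 0.0; y = -68; result = True

True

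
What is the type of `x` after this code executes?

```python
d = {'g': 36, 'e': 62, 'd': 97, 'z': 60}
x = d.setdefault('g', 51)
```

dict.setdefault() returns the (existing or default) value

int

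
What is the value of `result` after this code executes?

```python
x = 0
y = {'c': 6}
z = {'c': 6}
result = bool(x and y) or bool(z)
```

x = 0; y = {'c': 6}; z = {'c': 6}; result = True

True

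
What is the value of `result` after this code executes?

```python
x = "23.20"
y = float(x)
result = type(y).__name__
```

x is str; y is float; result = 'float'

'float'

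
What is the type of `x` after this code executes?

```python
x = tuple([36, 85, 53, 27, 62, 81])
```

tuple() constructor returns tuple

tuple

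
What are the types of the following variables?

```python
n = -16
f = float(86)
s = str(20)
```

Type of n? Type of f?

n is assigned a bare integer (no decimal point), so it is an int; f is assigned the result of calling float(), which returns a float

int, float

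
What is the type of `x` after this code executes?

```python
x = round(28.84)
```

round() with no decimal places returns int

int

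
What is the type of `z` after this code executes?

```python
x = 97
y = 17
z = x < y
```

Comparison returns bool

bool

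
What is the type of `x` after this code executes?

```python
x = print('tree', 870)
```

print() returns None

NoneType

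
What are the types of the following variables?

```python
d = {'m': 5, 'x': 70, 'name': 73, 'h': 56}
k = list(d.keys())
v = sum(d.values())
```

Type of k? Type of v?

list() converts to list; sum of ints is int

list, int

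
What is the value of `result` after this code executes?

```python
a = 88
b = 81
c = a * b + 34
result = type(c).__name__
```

a is int; b is int; c is int; result = 'int'

'int'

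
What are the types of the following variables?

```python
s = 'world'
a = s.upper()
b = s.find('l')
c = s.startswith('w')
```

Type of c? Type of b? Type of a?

startswith() returns bool; find() returns int; upper() returns str

bool, int, str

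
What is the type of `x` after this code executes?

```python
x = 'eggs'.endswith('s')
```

str.endswith() returns bool

bool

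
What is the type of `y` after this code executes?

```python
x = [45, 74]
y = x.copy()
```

list.copy() returns list

list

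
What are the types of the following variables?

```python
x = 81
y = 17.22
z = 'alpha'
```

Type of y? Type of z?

y is assigned a number with a decimal point, so it is a float; z is assigned a quoted string literal, so it is a str

float, str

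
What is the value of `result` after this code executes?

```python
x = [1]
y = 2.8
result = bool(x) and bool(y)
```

x = [1]; y = 2.8; result = True

True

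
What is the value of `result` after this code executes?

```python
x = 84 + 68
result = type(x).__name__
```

x is int; result = 'int'

'int'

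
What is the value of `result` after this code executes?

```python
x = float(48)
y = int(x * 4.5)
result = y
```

x = 48.0; y = 216; result = 216

216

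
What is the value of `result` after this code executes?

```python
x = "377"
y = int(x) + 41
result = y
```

x = '377'; y = 418; result = 418

418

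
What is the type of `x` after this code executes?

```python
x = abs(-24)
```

abs() of int returns int

int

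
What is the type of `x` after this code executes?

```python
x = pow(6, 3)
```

pow(int, int) returns int

int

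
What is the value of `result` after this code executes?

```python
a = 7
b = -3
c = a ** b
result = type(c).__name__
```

a is int; b is int; c is float; result = 'float'

'float'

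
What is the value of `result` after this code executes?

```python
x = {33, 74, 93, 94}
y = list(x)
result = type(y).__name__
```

x is set; y is list; result = 'list'

'list'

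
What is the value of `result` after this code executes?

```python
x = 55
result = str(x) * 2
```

x = 55; result = '5555'

'5555'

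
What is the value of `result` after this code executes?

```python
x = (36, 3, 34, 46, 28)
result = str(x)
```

x = (36, 3, 34, 46, 28); result = '(36, 3, 34, 46, 28)'

'(36, 3, 34, 46, 28)'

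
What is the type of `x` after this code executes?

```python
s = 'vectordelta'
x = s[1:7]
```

Slicing a str returns str

str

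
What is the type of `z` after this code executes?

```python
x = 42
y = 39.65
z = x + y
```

int + float = float

float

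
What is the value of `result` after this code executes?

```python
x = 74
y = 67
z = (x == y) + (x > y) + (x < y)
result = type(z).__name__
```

x is int; y is int; z is int; result = 'int'

'int'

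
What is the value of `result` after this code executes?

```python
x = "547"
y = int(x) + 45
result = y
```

x = '547'; y = 592; result = 592

592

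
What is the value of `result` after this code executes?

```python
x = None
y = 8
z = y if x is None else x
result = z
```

x = None; y = 8; z = 8; result = 8

8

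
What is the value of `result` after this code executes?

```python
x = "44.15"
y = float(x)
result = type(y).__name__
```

x is str; y is float; result = 'float'

'float'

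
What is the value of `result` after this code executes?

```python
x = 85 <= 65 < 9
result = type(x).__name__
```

x is bool; result = 'bool'

'bool'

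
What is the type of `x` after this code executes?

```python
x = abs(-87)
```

abs() of int returns int

int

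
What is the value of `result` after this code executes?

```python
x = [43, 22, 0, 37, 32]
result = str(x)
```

x = [43, 22, 0, 37, 32]; result = '[43, 22, 0, 37, 32]'

'[43, 22, 0, 37, 32]'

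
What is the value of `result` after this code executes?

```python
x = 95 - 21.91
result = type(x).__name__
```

x is float; result = 'float'

'float'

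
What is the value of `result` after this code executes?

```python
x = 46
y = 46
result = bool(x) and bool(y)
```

x = 46; y = 46; result = True

True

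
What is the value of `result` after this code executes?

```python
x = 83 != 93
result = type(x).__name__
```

x is bool; result = 'bool'

'bool'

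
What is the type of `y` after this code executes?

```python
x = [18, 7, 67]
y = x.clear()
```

list.clear() returns None

NoneType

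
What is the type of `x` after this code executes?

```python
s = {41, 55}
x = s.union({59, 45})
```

set.union() returns a new set

set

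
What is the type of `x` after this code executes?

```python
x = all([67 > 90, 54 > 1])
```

all() returns bool

bool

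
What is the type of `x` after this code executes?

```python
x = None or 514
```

'or' with None returns the other truthy value

int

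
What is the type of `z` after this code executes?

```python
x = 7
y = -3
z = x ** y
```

int ** negative = float

float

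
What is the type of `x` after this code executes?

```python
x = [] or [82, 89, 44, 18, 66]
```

'or' returns first truthy value (list)

list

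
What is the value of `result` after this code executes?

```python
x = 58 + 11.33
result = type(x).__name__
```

x is float; result = 'float'

'float'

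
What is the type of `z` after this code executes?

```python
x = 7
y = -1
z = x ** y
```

int ** negative = float

float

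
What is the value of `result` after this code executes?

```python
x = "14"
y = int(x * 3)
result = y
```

x = '14'; y = 141414; result = 141414

141414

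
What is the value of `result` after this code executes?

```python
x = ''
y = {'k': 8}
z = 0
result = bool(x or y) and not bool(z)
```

x = ''; y = {'k': 8}; z = 0; result = True

True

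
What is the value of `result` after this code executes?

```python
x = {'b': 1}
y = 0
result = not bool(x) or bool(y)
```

x = {'b': 1}; y = 0; result = False

False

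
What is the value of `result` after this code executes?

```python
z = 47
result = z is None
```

z = 47; result = False

False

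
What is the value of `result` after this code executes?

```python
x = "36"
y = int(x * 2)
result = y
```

x = '36'; y = 3636; result = 3636

3636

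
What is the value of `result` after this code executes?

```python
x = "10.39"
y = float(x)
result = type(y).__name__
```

x is str; y is float; result = 'float'

'float'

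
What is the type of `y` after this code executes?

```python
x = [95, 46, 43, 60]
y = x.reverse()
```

list.reverse() returns None

NoneType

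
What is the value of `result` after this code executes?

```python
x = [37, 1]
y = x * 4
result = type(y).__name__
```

x is list; y is list; result = 'list'

'list'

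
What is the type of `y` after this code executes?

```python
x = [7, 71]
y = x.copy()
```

list.copy() returns list

list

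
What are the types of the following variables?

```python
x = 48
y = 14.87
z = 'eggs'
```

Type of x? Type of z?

x is assigned a bare integer (no decimal point), so it is an int; z is assigned a quoted string literal, so it is a str

int, str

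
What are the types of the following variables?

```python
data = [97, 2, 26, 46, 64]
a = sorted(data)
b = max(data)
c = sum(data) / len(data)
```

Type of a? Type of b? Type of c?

sorted() returns list; max of ints returns int; int / int = float

list, int, float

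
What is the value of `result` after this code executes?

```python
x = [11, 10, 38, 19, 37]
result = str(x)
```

x = [11, 10, 38, 19, 37]; result = '[11, 10, 38, 19, 37]'

'[11, 10, 38, 19, 37]'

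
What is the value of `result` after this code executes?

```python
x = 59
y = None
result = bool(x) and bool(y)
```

x = 59; y = None; result = False

False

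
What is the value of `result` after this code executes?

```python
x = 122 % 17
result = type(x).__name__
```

x is int; result = 'int'

'int'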